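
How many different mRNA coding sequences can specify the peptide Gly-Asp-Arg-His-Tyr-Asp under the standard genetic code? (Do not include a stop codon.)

Gly: 4 codons.
Asp: 2 codons.
Arg: 6 codons.
His: 2 codons.
Tyr: 2 codons.
Asp: 2 codons.
4 × 2 × 6 × 2 × 2 × 2 = 384.

384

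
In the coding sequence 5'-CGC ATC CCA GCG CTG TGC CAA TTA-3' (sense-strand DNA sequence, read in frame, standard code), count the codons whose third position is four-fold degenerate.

Codon 1 CGC (Arg): third position 4-fold.
Codon 2 ATC (Ile): third position 3-fold.
Codon 3 CCA (Pro): third position 4-fold.
Codon 4 GCG (Ala): third position 4-fold.
Codon 5 CTG (Leu): third position 4-fold.
Codon 6 TGC (Cys): third position 2-fold.
Codon 7 CAA (Gln): third position 2-fold.
Codon 8 TTA (Leu): third position 2-fold.
Four-fold degenerate third positions: 4.

4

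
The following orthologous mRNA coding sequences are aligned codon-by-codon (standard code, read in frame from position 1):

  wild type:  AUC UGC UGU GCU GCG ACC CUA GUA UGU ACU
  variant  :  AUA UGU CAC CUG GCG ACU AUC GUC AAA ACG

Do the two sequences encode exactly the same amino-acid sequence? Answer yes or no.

Codon 1: AUC Ile / AUA Ile — synonymous.
Codon 2: UGC Cys / UGU Cys — synonymous.
Codon 3: UGU Cys / CAC His — nonsynonymous.
Codon 4: GCU Ala / CUG Leu — nonsynonymous.
Codon 5: GCG Ala / GCG Ala — identical.
Codon 6: ACC Thr / ACU Thr — synonymous.
Codon 7: CUA Leu / AUC Ile — nonsynonymous.
Codon 8: GUA Val / GUC Val — synonymous.
Codon 9: UGU Cys / AAA Lys — nonsynonymous.
Codon 10: ACU Thr / ACG Thr — synonymous.
Nonsynonymous differences: 4 → different protein.

no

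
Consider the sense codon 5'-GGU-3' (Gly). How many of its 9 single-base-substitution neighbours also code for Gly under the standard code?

3

Position 1: none → 0 synonymous.
Position 2: none → 0 synonymous.
Position 3: GGC, GGA, GGG → 3 synonymous.
Total: 0 + 0 + 3 = 3.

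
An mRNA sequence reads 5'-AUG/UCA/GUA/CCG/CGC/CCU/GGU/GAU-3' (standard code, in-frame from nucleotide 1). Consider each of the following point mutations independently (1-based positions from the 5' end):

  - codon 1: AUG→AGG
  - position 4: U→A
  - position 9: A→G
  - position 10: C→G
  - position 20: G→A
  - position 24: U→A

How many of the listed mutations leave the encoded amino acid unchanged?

1

Codon 1: AUG (Met) → AGG (Arg) — missense.
Codon 2: UCA (Ser) → ACA (Thr) — missense.
Codon 3: GUA (Val) → GUG (Val) — synonymous.
Codon 4: CCG (Pro) → GCG (Ala) — missense.
Codon 7: GGU (Gly) → GAU (Asp) — missense.
Codon 8: GAU (Asp) → GAA (Glu) — missense.
Synonymous: 1 of 6.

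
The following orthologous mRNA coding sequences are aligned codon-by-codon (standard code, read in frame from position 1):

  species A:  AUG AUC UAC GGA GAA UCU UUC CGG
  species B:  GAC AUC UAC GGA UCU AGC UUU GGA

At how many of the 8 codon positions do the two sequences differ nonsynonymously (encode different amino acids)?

Codon 1: AUG Met / GAC Asp — nonsynonymous.
Codon 2: AUC Ile / AUC Ile — identical.
Codon 3: UAC Tyr / UAC Tyr — identical.
Codon 4: GGA Gly / GGA Gly — identical.
Codon 5: GAA Glu / UCU Ser — nonsynonymous.
Codon 6: UCU Ser / AGC Ser — synonymous.
Codon 7: UUC Phe / UUU Phe — synonymous.
Codon 8: CGG Arg / GGA Gly — nonsynonymous.
Nonsynonymous differences: 3.

3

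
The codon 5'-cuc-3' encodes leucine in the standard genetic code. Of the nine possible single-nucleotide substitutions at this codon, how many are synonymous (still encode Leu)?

Position 1: none → 0 synonymous.
Position 2: none → 0 synonymous.
Position 3: CUU, CUA, CUG → 3 synonymous.
Total: 0 + 0 + 3 = 3.

3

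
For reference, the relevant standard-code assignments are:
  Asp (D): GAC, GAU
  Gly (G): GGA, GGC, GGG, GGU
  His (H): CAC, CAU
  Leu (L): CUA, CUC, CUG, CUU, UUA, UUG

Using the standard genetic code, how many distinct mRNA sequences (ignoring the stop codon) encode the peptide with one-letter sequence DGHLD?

192

Asp: 2 codons.
Gly: 4 codons.
His: 2 codons.
Leu: 6 codons.
Asp: 2 codons.
2 × 4 × 2 × 6 × 2 = 192.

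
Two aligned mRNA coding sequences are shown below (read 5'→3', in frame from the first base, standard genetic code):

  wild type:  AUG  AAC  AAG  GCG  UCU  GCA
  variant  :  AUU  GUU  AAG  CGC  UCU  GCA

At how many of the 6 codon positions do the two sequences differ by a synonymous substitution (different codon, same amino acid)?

0

Codon 1: AUG Met / AUU Ile — nonsynonymous.
Codon 2: AAC Asn / GUU Val — nonsynonymous.
Codon 3: AAG Lys / AAG Lys — identical.
Codon 4: GCG Ala / CGC Arg — nonsynonymous.
Codon 5: UCU Ser / UCU Ser — identical.
Codon 6: GCA Ala / GCA Ala — identical.
Synonymous differences: 0.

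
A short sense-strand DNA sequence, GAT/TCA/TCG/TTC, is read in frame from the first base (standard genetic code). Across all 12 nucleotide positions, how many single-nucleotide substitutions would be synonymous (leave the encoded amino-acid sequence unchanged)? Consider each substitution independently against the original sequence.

Codon 1 (GAT, Asp): 1 synonymous substitution.
Codon 2 (TCA, Ser): 3 synonymous substitutions.
Codon 3 (TCG, Ser): 3 synonymous substitutions.
Codon 4 (TTC, Phe): 1 synonymous substitution.
Total: 1 + 3 + 3 + 1 = 8.

8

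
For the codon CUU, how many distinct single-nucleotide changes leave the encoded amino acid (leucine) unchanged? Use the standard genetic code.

3

Position 1: none → 0 synonymous.
Position 2: none → 0 synonymous.
Position 3: CUC, CUA, CUG → 3 synonymous.
Total: 0 + 0 + 3 = 3.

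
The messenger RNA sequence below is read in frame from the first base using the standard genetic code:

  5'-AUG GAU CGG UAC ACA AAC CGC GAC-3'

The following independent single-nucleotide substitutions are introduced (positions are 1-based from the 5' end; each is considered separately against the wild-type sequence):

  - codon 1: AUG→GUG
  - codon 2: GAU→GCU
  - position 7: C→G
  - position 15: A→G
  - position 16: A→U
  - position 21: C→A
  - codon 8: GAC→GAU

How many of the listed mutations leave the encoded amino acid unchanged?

Codon 1: AUG (Met) → GUG (Val) — missense.
Codon 2: GAU (Asp) → GCU (Ala) — missense.
Codon 3: CGG (Arg) → GGG (Gly) — missense.
Codon 5: ACA (Thr) → ACG (Thr) — synonymous.
Codon 6: AAC (Asn) → UAC (Tyr) — missense.
Codon 7: CGC (Arg) → CGA (Arg) — synonymous.
Codon 8: GAC (Asp) → GAU (Asp) — synonymous.
Synonymous: 3 of 7.

3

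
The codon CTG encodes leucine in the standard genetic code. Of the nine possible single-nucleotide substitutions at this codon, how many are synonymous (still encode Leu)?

4

Position 1: TTG → 1 synonymous.
Position 2: none → 0 synonymous.
Position 3: CTT, CTC, CTA → 3 synonymous.
Total: 1 + 0 + 3 = 4.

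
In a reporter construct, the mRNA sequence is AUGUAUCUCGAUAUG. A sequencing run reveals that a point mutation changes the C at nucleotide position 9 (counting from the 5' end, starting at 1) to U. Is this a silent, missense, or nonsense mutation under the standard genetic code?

silent

Position 9 falls in codon 3: CUC → Leu.
After the substitution the codon is CUU → Leu.
Both encode Leu, so the change is synonymous.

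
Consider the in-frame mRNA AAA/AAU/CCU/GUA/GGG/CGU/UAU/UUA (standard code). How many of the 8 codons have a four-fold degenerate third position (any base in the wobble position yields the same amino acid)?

Codon 1 AAA (Lys): third position 2-fold.
Codon 2 AAU (Asn): third position 2-fold.
Codon 3 CCU (Pro): third position 4-fold.
Codon 4 GUA (Val): third position 4-fold.
Codon 5 GGG (Gly): third position 4-fold.
Codon 6 CGU (Arg): third position 4-fold.
Codon 7 UAU (Tyr): third position 2-fold.
Codon 8 UUA (Leu): third position 2-fold.
Four-fold degenerate third positions: 4.

4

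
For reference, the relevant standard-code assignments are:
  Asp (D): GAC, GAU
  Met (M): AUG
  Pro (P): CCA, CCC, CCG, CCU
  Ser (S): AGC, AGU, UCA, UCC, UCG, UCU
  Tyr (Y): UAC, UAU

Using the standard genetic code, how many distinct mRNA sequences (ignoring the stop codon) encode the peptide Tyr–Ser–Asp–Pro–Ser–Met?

Tyr: 2 codons.
Ser: 6 codons.
Asp: 2 codons.
Pro: 4 codons.
Ser: 6 codons.
Met: 1 codon.
2 × 6 × 2 × 4 × 6 × 1 = 576.

576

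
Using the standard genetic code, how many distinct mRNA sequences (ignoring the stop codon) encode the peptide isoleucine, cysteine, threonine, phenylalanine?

Ile: 3 codons.
Cys: 2 codons.
Thr: 4 codons.
Phe: 2 codons.
3 × 2 × 4 × 2 = 48.

48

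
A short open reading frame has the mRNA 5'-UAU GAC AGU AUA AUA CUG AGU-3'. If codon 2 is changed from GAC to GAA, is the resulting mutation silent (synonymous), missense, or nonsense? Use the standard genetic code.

missense

Position 6 falls in codon 2: GAC → Asp.
After the substitution the codon is GAA → Glu.
Asp ≠ Glu, so this is a missense mutation.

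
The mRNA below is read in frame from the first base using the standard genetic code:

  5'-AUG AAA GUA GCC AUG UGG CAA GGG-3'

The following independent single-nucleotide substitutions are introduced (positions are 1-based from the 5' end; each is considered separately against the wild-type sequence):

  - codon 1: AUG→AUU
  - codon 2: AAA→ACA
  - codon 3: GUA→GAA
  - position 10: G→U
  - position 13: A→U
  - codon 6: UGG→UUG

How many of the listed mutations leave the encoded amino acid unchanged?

0

Codon 1: AUG (Met) → AUU (Ile) — missense.
Codon 2: AAA (Lys) → ACA (Thr) — missense.
Codon 3: GUA (Val) → GAA (Glu) — missense.
Codon 4: GCC (Ala) → UCC (Ser) — missense.
Codon 5: AUG (Met) → UUG (Leu) — missense.
Codon 6: UGG (Trp) → UUG (Leu) — missense.
Synonymous: 0 of 6.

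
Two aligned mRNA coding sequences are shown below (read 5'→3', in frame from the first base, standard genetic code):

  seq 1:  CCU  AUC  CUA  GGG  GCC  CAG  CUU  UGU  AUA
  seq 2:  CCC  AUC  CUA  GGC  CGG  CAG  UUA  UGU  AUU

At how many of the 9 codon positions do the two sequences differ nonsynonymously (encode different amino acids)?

1

Codon 1: CCU Pro / CCC Pro — synonymous.
Codon 2: AUC Ile / AUC Ile — identical.
Codon 3: CUA Leu / CUA Leu — identical.
Codon 4: GGG Gly / GGC Gly — synonymous.
Codon 5: GCC Ala / CGG Arg — nonsynonymous.
Codon 6: CAG Gln / CAG Gln — identical.
Codon 7: CUU Leu / UUA Leu — synonymous.
Codon 8: UGU Cys / UGU Cys — identical.
Codon 9: AUA Ile / AUU Ile — synonymous.
Nonsynonymous differences: 1.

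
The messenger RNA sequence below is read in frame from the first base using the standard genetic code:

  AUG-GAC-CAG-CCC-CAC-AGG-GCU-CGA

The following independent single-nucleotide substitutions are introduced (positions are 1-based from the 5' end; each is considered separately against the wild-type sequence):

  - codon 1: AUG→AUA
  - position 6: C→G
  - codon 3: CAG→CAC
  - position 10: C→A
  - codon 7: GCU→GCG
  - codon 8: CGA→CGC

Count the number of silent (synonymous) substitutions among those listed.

Codon 1: AUG (Met) → AUA (Ile) — missense.
Codon 2: GAC (Asp) → GAG (Glu) — missense.
Codon 3: CAG (Gln) → CAC (His) — missense.
Codon 4: CCC (Pro) → ACC (Thr) — missense.
Codon 7: GCU (Ala) → GCG (Ala) — synonymous.
Codon 8: CGA (Arg) → CGC (Arg) — synonymous.
Synonymous: 2 of 6.

2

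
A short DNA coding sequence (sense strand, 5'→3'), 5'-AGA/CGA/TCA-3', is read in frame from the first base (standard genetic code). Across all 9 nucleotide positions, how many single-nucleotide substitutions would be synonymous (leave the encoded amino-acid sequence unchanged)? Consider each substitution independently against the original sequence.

9

Codon 1 (AGA, Arg): 2 synonymous substitutions.
Codon 2 (CGA, Arg): 4 synonymous substitutions.
Codon 3 (TCA, Ser): 3 synonymous substitutions.
Total: 2 + 4 + 3 = 9.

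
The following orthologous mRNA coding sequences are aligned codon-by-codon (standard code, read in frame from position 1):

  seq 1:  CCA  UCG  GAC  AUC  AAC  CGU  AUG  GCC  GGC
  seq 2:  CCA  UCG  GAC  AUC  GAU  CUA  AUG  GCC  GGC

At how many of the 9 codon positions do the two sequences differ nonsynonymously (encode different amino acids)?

Codon 1: CCA Pro / CCA Pro — identical.
Codon 2: UCG Ser / UCG Ser — identical.
Codon 3: GAC Asp / GAC Asp — identical.
Codon 4: AUC Ile / AUC Ile — identical.
Codon 5: AAC Asn / GAU Asp — nonsynonymous.
Codon 6: CGU Arg / CUA Leu — nonsynonymous.
Codon 7: AUG Met / AUG Met — identical.
Codon 8: GCC Ala / GCC Ala — identical.
Codon 9: GGC Gly / GGC Gly — identical.
Nonsynonymous differences: 2.

2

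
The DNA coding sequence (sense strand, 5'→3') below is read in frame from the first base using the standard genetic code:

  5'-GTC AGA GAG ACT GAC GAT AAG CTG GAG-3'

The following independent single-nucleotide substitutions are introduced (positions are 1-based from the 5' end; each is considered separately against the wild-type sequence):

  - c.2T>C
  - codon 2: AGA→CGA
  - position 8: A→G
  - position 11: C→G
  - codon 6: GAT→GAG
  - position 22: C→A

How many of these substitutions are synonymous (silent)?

Codon 1: GTC (Val) → GCC (Ala) — missense.
Codon 2: AGA (Arg) → CGA (Arg) — synonymous.
Codon 3: GAG (Glu) → GGG (Gly) — missense.
Codon 4: ACT (Thr) → AGT (Ser) — missense.
Codon 6: GAT (Asp) → GAG (Glu) — missense.
Codon 8: CTG (Leu) → ATG (Met) — missense.
Synonymous: 1 of 6.

1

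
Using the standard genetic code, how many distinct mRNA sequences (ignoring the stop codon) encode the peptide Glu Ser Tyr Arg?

Glu: 2 codons.
Ser: 6 codons.
Tyr: 2 codons.
Arg: 6 codons.
2 × 6 × 2 × 6 = 144.

144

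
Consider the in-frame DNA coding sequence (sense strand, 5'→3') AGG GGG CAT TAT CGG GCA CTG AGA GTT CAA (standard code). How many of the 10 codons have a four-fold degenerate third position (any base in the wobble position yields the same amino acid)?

5

Codon 1 AGG (Arg): third position 2-fold.
Codon 2 GGG (Gly): third position 4-fold.
Codon 3 CAT (His): third position 2-fold.
Codon 4 TAT (Tyr): third position 2-fold.
Codon 5 CGG (Arg): third position 4-fold.
Codon 6 GCA (Ala): third position 4-fold.
Codon 7 CTG (Leu): third position 4-fold.
Codon 8 AGA (Arg): third position 2-fold.
Codon 9 GTT (Val): third position 4-fold.
Codon 10 CAA (Gln): third position 2-fold.
Four-fold degenerate third positions: 5.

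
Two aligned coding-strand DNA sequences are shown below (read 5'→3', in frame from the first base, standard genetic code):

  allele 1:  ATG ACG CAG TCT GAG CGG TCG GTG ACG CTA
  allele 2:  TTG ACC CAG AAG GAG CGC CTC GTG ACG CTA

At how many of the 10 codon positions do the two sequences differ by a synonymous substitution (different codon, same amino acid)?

Codon 1: ATG Met / TTG Leu — nonsynonymous.
Codon 2: ACG Thr / ACC Thr — synonymous.
Codon 3: CAG Gln / CAG Gln — identical.
Codon 4: TCT Ser / AAG Lys — nonsynonymous.
Codon 5: GAG Glu / GAG Glu — identical.
Codon 6: CGG Arg / CGC Arg — synonymous.
Codon 7: TCG Ser / CTC Leu — nonsynonymous.
Codon 8: GTG Val / GTG Val — identical.
Codon 9: ACG Thr / ACG Thr — identical.
Codon 10: CTA Leu / CTA Leu — identical.
Synonymous differences: 2.

2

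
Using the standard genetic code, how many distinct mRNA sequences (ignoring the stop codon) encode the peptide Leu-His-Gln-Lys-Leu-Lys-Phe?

1152

Leu: 6 codons.
His: 2 codons.
Gln: 2 codons.
Lys: 2 codons.
Leu: 6 codons.
Lys: 2 codons.
Phe: 2 codons.
6 × 2 × 2 × 2 × 6 × 2 × 2 = 1152.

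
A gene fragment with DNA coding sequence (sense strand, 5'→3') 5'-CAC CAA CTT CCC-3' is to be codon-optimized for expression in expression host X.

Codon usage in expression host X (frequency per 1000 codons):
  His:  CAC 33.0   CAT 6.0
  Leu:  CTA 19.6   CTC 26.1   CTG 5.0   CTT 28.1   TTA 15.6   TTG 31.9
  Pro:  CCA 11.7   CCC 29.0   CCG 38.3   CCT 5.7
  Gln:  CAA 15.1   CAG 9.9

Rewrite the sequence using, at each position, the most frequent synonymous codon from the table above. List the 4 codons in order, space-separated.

CAC CAA TTG CCG

Codon 1 (His): best is CAC at 33.0.
Codon 2 (Gln): best is CAA at 15.1.
Codon 3 (Leu): best is TTG at 31.9.
Codon 4 (Pro): best is CCG at 38.3.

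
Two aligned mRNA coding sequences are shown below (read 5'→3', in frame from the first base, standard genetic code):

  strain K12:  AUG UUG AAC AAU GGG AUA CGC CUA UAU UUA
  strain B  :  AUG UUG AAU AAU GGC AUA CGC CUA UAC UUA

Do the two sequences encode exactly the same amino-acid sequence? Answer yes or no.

yes

Codon 1: AUG Met / AUG Met — identical.
Codon 2: UUG Leu / UUG Leu — identical.
Codon 3: AAC Asn / AAU Asn — synonymous.
Codon 4: AAU Asn / AAU Asn — identical.
Codon 5: GGG Gly / GGC Gly — synonymous.
Codon 6: AUA Ile / AUA Ile — identical.
Codon 7: CGC Arg / CGC Arg — identical.
Codon 8: CUA Leu / CUA Leu — identical.
Codon 9: UAU Tyr / UAC Tyr — synonymous.
Codon 10: UUA Leu / UUA Leu — identical.
Nonsynonymous differences: 0 → same protein.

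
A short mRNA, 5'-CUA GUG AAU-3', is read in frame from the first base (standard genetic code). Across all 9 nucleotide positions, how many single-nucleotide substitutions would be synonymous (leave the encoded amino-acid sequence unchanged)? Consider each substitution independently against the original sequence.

Codon 1 (CUA, Leu): 4 synonymous substitutions.
Codon 2 (GUG, Val): 3 synonymous substitutions.
Codon 3 (AAU, Asn): 1 synonymous substitution.
Total: 4 + 3 + 1 = 8.

8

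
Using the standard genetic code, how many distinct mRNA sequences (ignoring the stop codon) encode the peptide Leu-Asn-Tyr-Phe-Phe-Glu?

192

Leu: 6 codons.
Asn: 2 codons.
Tyr: 2 codons.
Phe: 2 codons.
Phe: 2 codons.
Glu: 2 codons.
6 × 2 × 2 × 2 × 2 × 2 = 192.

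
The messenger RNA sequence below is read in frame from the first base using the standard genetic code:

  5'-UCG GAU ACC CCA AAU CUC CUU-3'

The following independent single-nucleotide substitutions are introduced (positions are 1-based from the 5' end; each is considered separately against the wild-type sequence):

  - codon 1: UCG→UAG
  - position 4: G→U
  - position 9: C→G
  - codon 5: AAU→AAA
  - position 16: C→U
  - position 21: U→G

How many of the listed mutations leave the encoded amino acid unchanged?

Codon 1: UCG (Ser) → UAG (Stop) — nonsense.
Codon 2: GAU (Asp) → UAU (Tyr) — missense.
Codon 3: ACC (Thr) → ACG (Thr) — synonymous.
Codon 5: AAU (Asn) → AAA (Lys) — missense.
Codon 6: CUC (Leu) → UUC (Phe) — missense.
Codon 7: CUU (Leu) → CUG (Leu) — synonymous.
Synonymous: 2 of 6.

2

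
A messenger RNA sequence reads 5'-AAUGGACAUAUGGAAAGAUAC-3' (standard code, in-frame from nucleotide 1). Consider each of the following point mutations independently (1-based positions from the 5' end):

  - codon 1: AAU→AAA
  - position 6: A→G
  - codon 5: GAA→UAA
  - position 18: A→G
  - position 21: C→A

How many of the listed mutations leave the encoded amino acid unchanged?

Codon 1: AAU (Asn) → AAA (Lys) — missense.
Codon 2: GGA (Gly) → GGG (Gly) — synonymous.
Codon 5: GAA (Glu) → UAA (Stop) — nonsense.
Codon 6: AGA (Arg) → AGG (Arg) — synonymous.
Codon 7: UAC (Tyr) → UAA (Stop) — nonsense.
Synonymous: 2 of 5.

2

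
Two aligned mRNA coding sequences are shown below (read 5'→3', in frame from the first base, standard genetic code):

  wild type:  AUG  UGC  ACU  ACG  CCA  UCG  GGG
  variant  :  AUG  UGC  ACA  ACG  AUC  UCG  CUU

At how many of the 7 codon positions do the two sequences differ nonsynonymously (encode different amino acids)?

Codon 1: AUG Met / AUG Met — identical.
Codon 2: UGC Cys / UGC Cys — identical.
Codon 3: ACU Thr / ACA Thr — synonymous.
Codon 4: ACG Thr / ACG Thr — identical.
Codon 5: CCA Pro / AUC Ile — nonsynonymous.
Codon 6: UCG Ser / UCG Ser — identical.
Codon 7: GGG Gly / CUU Leu — nonsynonymous.
Nonsynonymous differences: 2.

2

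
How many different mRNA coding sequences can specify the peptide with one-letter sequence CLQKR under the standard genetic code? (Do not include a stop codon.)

288

Cys: 2 codons.
Leu: 6 codons.
Gln: 2 codons.
Lys: 2 codons.
Arg: 6 codons.
2 × 6 × 2 × 2 × 6 = 288.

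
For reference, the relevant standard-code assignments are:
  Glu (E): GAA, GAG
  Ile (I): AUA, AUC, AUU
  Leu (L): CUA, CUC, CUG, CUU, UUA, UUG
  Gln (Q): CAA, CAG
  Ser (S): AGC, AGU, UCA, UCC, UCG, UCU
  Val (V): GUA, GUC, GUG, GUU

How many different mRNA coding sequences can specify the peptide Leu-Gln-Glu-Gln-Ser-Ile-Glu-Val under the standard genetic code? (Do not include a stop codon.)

6912

Leu: 6 codons.
Gln: 2 codons.
Glu: 2 codons.
Gln: 2 codons.
Ser: 6 codons.
Ile: 3 codons.
Glu: 2 codons.
Val: 4 codons.
6 × 2 × 2 × 2 × 6 × 3 × 2 × 4 = 6912.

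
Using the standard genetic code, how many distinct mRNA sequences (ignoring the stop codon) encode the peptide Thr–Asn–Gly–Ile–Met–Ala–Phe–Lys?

Thr: 4 codons.
Asn: 2 codons.
Gly: 4 codons.
Ile: 3 codons.
Met: 1 codon.
Ala: 4 codons.
Phe: 2 codons.
Lys: 2 codons.
4 × 2 × 4 × 3 × 1 × 4 × 2 × 2 = 1536.

1536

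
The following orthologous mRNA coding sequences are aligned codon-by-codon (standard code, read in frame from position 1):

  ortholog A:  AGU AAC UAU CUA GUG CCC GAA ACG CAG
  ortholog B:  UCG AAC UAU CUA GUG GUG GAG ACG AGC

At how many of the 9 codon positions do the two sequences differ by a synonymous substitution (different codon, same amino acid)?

Codon 1: AGU Ser / UCG Ser — synonymous.
Codon 2: AAC Asn / AAC Asn — identical.
Codon 3: UAU Tyr / UAU Tyr — identical.
Codon 4: CUA Leu / CUA Leu — identical.
Codon 5: GUG Val / GUG Val — identical.
Codon 6: CCC Pro / GUG Val — nonsynonymous.
Codon 7: GAA Glu / GAG Glu — synonymous.
Codon 8: ACG Thr / ACG Thr — identical.
Codon 9: CAG Gln / AGC Ser — nonsynonymous.
Synonymous differences: 2.

2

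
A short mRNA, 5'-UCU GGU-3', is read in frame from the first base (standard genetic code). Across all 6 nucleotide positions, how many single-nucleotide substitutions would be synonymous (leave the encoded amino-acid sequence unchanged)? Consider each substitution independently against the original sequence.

Codon 1 (UCU, Ser): 3 synonymous substitutions.
Codon 2 (GGU, Gly): 3 synonymous substitutions.
Total: 3 + 3 = 6.

6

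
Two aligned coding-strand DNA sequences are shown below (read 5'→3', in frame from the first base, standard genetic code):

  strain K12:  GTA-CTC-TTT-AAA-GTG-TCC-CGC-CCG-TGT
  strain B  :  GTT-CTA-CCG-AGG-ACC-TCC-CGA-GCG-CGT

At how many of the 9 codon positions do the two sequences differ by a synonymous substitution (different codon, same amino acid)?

Codon 1: GTA Val / GTT Val — synonymous.
Codon 2: CTC Leu / CTA Leu — synonymous.
Codon 3: TTT Phe / CCG Pro — nonsynonymous.
Codon 4: AAA Lys / AGG Arg — nonsynonymous.
Codon 5: GTG Val / ACC Thr — nonsynonymous.
Codon 6: TCC Ser / TCC Ser — identical.
Codon 7: CGC Arg / CGA Arg — synonymous.
Codon 8: CCG Pro / GCG Ala — nonsynonymous.
Codon 9: TGT Cys / CGT Arg — nonsynonymous.
Synonymous differences: 3.

3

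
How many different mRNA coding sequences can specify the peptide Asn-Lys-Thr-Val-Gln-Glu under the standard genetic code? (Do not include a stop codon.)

Asn: 2 codons.
Lys: 2 codons.
Thr: 4 codons.
Val: 4 codons.
Gln: 2 codons.
Glu: 2 codons.
2 × 2 × 4 × 4 × 2 × 2 = 256.

256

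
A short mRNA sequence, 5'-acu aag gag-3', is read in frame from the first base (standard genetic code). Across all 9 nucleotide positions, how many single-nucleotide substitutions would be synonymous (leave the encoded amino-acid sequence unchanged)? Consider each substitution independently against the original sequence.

Codon 1 (ACU, Thr): 3 synonymous substitutions.
Codon 2 (AAG, Lys): 1 synonymous substitution.
Codon 3 (GAG, Glu): 1 synonymous substitution.
Total: 3 + 1 + 1 = 5.

5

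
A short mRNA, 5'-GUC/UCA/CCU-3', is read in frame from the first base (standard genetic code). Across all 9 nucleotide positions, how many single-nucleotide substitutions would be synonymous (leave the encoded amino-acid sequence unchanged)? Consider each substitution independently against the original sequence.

9

Codon 1 (GUC, Val): 3 synonymous substitutions.
Codon 2 (UCA, Ser): 3 synonymous substitutions.
Codon 3 (CCU, Pro): 3 synonymous substitutions.
Total: 3 + 3 + 3 = 9.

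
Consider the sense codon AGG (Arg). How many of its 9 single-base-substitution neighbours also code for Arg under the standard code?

Position 1: CGG → 1 synonymous.
Position 2: none → 0 synonymous.
Position 3: AGA → 1 synonymous.
Total: 1 + 0 + 1 = 2.

2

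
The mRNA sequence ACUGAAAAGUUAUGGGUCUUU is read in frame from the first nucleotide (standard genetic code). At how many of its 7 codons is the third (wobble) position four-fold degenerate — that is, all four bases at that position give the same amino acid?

Codon 1 ACU (Thr): third position 4-fold.
Codon 2 GAA (Glu): third position 2-fold.
Codon 3 AAG (Lys): third position 2-fold.
Codon 4 UUA (Leu): third position 2-fold.
Codon 5 UGG (Trp): third position 1-fold.
Codon 6 GUC (Val): third position 4-fold.
Codon 7 UUU (Phe): third position 2-fold.
Four-fold degenerate third positions: 2.

2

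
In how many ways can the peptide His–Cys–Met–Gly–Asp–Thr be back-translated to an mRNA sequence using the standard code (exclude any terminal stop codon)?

128

His: 2 codons.
Cys: 2 codons.
Met: 1 codon.
Gly: 4 codons.
Asp: 2 codons.
Thr: 4 codons.
2 × 2 × 1 × 4 × 2 × 4 = 128.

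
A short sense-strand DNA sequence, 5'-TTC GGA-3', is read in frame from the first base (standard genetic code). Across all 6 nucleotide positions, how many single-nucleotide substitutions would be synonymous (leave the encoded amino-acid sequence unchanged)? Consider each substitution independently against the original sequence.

Codon 1 (TTC, Phe): 1 synonymous substitution.
Codon 2 (GGA, Gly): 3 synonymous substitutions.
Total: 1 + 3 = 4.

4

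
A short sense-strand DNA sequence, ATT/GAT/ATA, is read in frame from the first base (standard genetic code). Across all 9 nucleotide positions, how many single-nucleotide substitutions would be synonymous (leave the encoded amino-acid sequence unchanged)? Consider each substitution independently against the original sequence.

Codon 1 (ATT, Ile): 2 synonymous substitutions.
Codon 2 (GAT, Asp): 1 synonymous substitution.
Codon 3 (ATA, Ile): 2 synonymous substitutions.
Total: 2 + 1 + 2 = 5.

5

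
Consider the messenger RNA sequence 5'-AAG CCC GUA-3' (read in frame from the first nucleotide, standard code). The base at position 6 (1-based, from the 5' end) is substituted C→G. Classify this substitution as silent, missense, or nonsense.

silent

Position 6 falls in codon 2: CCC → Pro.
After the substitution the codon is CCG → Pro.
Both encode Pro, so the change is synonymous.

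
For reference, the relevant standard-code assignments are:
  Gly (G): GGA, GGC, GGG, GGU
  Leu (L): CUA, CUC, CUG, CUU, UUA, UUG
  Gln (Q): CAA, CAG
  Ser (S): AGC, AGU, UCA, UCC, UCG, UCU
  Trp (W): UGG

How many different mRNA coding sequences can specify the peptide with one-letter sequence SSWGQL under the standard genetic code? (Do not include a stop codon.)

1728

Ser: 6 codons.
Ser: 6 codons.
Trp: 1 codon.
Gly: 4 codons.
Gln: 2 codons.
Leu: 6 codons.
6 × 6 × 1 × 4 × 2 × 6 = 1728.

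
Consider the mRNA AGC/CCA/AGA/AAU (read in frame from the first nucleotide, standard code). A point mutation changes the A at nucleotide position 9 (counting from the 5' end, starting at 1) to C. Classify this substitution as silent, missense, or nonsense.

missense

Position 9 falls in codon 3: AGA → Arg.
After the substitution the codon is AGC → Ser.
Arg ≠ Ser, so this is a missense mutation.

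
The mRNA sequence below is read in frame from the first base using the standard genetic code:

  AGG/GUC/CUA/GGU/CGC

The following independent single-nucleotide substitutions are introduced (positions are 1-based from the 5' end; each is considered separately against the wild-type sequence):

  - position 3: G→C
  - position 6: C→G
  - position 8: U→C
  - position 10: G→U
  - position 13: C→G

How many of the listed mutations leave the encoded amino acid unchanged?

Codon 1: AGG (Arg) → AGC (Ser) — missense.
Codon 2: GUC (Val) → GUG (Val) — synonymous.
Codon 3: CUA (Leu) → CCA (Pro) — missense.
Codon 4: GGU (Gly) → UGU (Cys) — missense.
Codon 5: CGC (Arg) → GGC (Gly) — missense.
Synonymous: 1 of 5.

1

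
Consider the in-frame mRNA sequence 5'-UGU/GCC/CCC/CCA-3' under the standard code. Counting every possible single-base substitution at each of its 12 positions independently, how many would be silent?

Codon 1 (UGU, Cys): 1 synonymous substitution.
Codon 2 (GCC, Ala): 3 synonymous substitutions.
Codon 3 (CCC, Pro): 3 synonymous substitutions.
Codon 4 (CCA, Pro): 3 synonymous substitutions.
Total: 1 + 3 + 3 + 3 = 10.

10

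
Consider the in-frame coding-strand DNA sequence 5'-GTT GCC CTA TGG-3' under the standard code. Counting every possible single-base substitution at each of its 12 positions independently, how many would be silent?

10

Codon 1 (GTT, Val): 3 synonymous substitutions.
Codon 2 (GCC, Ala): 3 synonymous substitutions.
Codon 3 (CTA, Leu): 4 synonymous substitutions.
Codon 4 (TGG, Trp): 0 synonymous substitutions.
Total: 3 + 3 + 4 + 0 = 10.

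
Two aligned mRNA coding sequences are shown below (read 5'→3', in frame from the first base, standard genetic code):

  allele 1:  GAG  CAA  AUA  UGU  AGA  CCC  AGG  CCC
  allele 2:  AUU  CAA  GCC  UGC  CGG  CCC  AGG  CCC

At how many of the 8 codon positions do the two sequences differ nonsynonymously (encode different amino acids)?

2

Codon 1: GAG Glu / AUU Ile — nonsynonymous.
Codon 2: CAA Gln / CAA Gln — identical.
Codon 3: AUA Ile / GCC Ala — nonsynonymous.
Codon 4: UGU Cys / UGC Cys — synonymous.
Codon 5: AGA Arg / CGG Arg — synonymous.
Codon 6: CCC Pro / CCC Pro — identical.
Codon 7: AGG Arg / AGG Arg — identical.
Codon 8: CCC Pro / CCC Pro — identical.
Nonsynonymous differences: 2.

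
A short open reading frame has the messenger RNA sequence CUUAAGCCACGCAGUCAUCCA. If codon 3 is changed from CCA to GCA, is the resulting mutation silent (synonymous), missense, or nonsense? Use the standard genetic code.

missense

Position 7 falls in codon 3: CCA → Pro.
After the substitution the codon is GCA → Ala.
Pro ≠ Ala, so this is a missense mutation.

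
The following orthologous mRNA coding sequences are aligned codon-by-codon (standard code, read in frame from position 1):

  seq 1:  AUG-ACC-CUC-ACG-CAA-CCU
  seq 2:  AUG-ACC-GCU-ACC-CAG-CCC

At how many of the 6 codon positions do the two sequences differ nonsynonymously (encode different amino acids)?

1

Codon 1: AUG Met / AUG Met — identical.
Codon 2: ACC Thr / ACC Thr — identical.
Codon 3: CUC Leu / GCU Ala — nonsynonymous.
Codon 4: ACG Thr / ACC Thr — synonymous.
Codon 5: CAA Gln / CAG Gln — synonymous.
Codon 6: CCU Pro / CCC Pro — synonymous.
Nonsynonymous differences: 1.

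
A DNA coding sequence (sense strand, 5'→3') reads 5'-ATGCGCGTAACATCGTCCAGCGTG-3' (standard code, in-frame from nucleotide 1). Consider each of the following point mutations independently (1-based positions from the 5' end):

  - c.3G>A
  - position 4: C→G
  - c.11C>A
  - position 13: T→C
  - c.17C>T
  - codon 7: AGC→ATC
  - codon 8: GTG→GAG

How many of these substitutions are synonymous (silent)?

0

Codon 1: ATG (Met) → ATA (Ile) — missense.
Codon 2: CGC (Arg) → GGC (Gly) — missense.
Codon 4: ACA (Thr) → AAA (Lys) — missense.
Codon 5: TCG (Ser) → CCG (Pro) — missense.
Codon 6: TCC (Ser) → TTC (Phe) — missense.
Codon 7: AGC (Ser) → ATC (Ile) — missense.
Codon 8: GTG (Val) → GAG (Glu) — missense.
Synonymous: 0 of 7.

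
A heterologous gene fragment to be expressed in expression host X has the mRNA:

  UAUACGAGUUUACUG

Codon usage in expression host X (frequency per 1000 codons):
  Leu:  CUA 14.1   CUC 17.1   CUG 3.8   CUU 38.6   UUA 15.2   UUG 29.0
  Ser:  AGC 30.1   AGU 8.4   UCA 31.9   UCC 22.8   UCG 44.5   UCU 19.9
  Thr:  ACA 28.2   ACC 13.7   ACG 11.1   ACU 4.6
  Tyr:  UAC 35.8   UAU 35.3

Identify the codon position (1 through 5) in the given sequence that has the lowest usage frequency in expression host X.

Codon 1 UAU (Tyr): 35.3 per 1000.
Codon 2 ACG (Thr): 11.1 per 1000.
Codon 3 AGU (Ser): 8.4 per 1000.
Codon 4 UUA (Leu): 15.2 per 1000.
Codon 5 CUG (Leu): 3.8 per 1000.
Lowest frequency is 3.8 at codon 5.

5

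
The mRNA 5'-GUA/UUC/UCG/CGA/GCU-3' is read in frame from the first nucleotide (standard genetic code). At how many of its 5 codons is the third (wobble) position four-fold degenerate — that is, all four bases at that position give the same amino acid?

4

Codon 1 GUA (Val): third position 4-fold.
Codon 2 UUC (Phe): third position 2-fold.
Codon 3 UCG (Ser): third position 4-fold.
Codon 4 CGA (Arg): third position 4-fold.
Codon 5 GCU (Ala): third position 4-fold.
Four-fold degenerate third positions: 4.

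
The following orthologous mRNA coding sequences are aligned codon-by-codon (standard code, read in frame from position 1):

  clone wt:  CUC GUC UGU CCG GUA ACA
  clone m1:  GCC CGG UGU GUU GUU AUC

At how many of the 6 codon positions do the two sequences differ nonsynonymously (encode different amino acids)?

Codon 1: CUC Leu / GCC Ala — nonsynonymous.
Codon 2: GUC Val / CGG Arg — nonsynonymous.
Codon 3: UGU Cys / UGU Cys — identical.
Codon 4: CCG Pro / GUU Val — nonsynonymous.
Codon 5: GUA Val / GUU Val — synonymous.
Codon 6: ACA Thr / AUC Ile — nonsynonymous.
Nonsynonymous differences: 4.

4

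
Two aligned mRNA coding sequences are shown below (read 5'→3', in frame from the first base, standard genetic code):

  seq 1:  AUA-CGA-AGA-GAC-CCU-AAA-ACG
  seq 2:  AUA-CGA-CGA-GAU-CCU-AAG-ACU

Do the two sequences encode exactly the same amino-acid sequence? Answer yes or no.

Codon 1: AUA Ile / AUA Ile — identical.
Codon 2: CGA Arg / CGA Arg — identical.
Codon 3: AGA Arg / CGA Arg — synonymous.
Codon 4: GAC Asp / GAU Asp — synonymous.
Codon 5: CCU Pro / CCU Pro — identical.
Codon 6: AAA Lys / AAG Lys — synonymous.
Codon 7: ACG Thr / ACU Thr — synonymous.
Nonsynonymous differences: 0 → same protein.

yes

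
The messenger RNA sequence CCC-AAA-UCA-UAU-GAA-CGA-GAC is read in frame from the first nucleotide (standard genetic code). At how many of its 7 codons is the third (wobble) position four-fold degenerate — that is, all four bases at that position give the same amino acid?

Codon 1 CCC (Pro): third position 4-fold.
Codon 2 AAA (Lys): third position 2-fold.
Codon 3 UCA (Ser): third position 4-fold.
Codon 4 UAU (Tyr): third position 2-fold.
Codon 5 GAA (Glu): third position 2-fold.
Codon 6 CGA (Arg): third position 4-fold.
Codon 7 GAC (Asp): third position 2-fold.
Four-fold degenerate third positions: 3.

3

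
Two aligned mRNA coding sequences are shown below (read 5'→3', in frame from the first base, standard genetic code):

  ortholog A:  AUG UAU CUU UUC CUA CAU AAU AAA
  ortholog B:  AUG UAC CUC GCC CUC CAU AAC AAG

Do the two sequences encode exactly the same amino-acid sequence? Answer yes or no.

no

Codon 1: AUG Met / AUG Met — identical.
Codon 2: UAU Tyr / UAC Tyr — synonymous.
Codon 3: CUU Leu / CUC Leu — synonymous.
Codon 4: UUC Phe / GCC Ala — nonsynonymous.
Codon 5: CUA Leu / CUC Leu — synonymous.
Codon 6: CAU His / CAU His — identical.
Codon 7: AAU Asn / AAC Asn — synonymous.
Codon 8: AAA Lys / AAG Lys — synonymous.
Nonsynonymous differences: 1 → different protein.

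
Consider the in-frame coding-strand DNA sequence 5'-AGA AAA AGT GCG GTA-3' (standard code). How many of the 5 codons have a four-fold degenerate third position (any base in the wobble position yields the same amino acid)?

Codon 1 AGA (Arg): third position 2-fold.
Codon 2 AAA (Lys): third position 2-fold.
Codon 3 AGT (Ser): third position 2-fold.
Codon 4 GCG (Ala): third position 4-fold.
Codon 5 GTA (Val): third position 4-fold.
Four-fold degenerate third positions: 2.

2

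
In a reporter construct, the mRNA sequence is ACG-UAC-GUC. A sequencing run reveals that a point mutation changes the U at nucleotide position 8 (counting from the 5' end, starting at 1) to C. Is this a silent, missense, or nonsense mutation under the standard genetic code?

Position 8 falls in codon 3: GUC → Val.
After the substitution the codon is GCC → Ala.
Val ≠ Ala, so this is a missense mutation.

missense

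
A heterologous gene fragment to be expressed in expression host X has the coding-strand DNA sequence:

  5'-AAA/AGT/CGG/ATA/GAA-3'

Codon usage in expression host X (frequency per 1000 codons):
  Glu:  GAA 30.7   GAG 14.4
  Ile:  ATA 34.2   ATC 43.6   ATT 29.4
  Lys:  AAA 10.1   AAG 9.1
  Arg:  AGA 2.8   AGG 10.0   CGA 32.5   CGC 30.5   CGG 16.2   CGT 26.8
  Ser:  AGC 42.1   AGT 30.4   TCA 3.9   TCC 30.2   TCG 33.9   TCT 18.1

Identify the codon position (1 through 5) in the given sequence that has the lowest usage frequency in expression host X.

1

Codon 1 AAA (Lys): 10.1 per 1000.
Codon 2 AGT (Ser): 30.4 per 1000.
Codon 3 CGG (Arg): 16.2 per 1000.
Codon 4 ATA (Ile): 34.2 per 1000.
Codon 5 GAA (Glu): 30.7 per 1000.
Lowest frequency is 10.1 at codon 1.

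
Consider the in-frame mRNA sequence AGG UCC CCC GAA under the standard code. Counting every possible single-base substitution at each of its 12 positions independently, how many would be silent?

9

Codon 1 (AGG, Arg): 2 synonymous substitutions.
Codon 2 (UCC, Ser): 3 synonymous substitutions.
Codon 3 (CCC, Pro): 3 synonymous substitutions.
Codon 4 (GAA, Glu): 1 synonymous substitution.
Total: 2 + 3 + 3 + 1 = 9.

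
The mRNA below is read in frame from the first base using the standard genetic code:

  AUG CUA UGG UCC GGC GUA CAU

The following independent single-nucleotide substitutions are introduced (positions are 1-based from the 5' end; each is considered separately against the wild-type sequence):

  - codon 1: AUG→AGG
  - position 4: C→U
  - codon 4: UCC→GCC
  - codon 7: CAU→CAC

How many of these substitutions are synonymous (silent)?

2

Codon 1: AUG (Met) → AGG (Arg) — missense.
Codon 2: CUA (Leu) → UUA (Leu) — synonymous.
Codon 4: UCC (Ser) → GCC (Ala) — missense.
Codon 7: CAU (His) → CAC (His) — synonymous.
Synonymous: 2 of 4.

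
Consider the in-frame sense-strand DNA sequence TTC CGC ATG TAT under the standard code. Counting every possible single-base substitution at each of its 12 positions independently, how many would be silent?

Codon 1 (TTC, Phe): 1 synonymous substitution.
Codon 2 (CGC, Arg): 3 synonymous substitutions.
Codon 3 (ATG, Met): 0 synonymous substitutions.
Codon 4 (TAT, Tyr): 1 synonymous substitution.
Total: 1 + 3 + 0 + 1 = 5.

5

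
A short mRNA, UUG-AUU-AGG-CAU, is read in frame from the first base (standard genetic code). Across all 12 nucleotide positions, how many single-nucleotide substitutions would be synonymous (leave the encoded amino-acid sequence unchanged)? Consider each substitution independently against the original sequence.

Codon 1 (UUG, Leu): 2 synonymous substitutions.
Codon 2 (AUU, Ile): 2 synonymous substitutions.
Codon 3 (AGG, Arg): 2 synonymous substitutions.
Codon 4 (CAU, His): 1 synonymous substitution.
Total: 2 + 2 + 2 + 1 = 7.

7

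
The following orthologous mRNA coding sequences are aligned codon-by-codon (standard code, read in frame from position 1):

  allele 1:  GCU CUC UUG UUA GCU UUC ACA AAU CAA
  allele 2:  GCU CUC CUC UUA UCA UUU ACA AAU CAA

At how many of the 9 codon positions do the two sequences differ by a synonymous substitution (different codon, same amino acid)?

2

Codon 1: GCU Ala / GCU Ala — identical.
Codon 2: CUC Leu / CUC Leu — identical.
Codon 3: UUG Leu / CUC Leu — synonymous.
Codon 4: UUA Leu / UUA Leu — identical.
Codon 5: GCU Ala / UCA Ser — nonsynonymous.
Codon 6: UUC Phe / UUU Phe — synonymous.
Codon 7: ACA Thr / ACA Thr — identical.
Codon 8: AAU Asn / AAU Asn — identical.
Codon 9: CAA Gln / CAA Gln — identical.
Synonymous differences: 2.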